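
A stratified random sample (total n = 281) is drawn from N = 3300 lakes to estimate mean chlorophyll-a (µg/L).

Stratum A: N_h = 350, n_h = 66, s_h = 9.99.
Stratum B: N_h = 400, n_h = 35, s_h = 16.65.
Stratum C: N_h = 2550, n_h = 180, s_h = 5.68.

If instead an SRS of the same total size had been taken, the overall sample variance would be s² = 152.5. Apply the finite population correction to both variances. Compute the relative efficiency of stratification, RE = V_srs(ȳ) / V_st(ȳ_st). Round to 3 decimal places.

V̂(ȳ_st) = Σ W_h² (1 − n_h/N_h) s_h²/n_h, with W_h = N_h/N and N = 3300:
  stratum A: (350/3300)²·(1 − 66/350)·9.99²/66 = 0.0138021
  stratum B: (400/3300)²·(1 − 35/400)·16.65²/35 = 0.10619
  stratum C: (2550/3300)²·(1 − 180/2550)·5.68²/180 = 0.0994683
V_st = 0.219461
V_srs = (1 − 281/3300)·152.5/281 = 0.496493
Relative efficiency = V_srs / V_st = 0.496493/0.219461 = 2.2623

RE ≈ 2.262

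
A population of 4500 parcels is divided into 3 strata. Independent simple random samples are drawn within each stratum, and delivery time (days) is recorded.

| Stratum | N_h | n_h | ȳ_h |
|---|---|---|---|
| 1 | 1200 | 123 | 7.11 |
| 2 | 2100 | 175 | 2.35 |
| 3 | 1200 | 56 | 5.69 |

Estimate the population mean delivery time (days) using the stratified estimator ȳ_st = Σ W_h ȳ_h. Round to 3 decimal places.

N = Σ N_h = 4500. Stratum weights W_h = N_h/N.
ȳ_st = (1200·7.11 + 2100·2.35 + 1200·5.69) / 4500 = 4.51000

ȳ_st ≈ 4.510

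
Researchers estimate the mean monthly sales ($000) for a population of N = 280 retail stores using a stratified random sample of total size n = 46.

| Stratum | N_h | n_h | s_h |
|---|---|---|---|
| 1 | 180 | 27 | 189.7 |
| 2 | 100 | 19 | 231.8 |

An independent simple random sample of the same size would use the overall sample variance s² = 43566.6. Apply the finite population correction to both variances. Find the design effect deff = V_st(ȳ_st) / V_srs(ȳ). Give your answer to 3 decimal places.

deff ≈ 0.961

V̂(ȳ_st) = Σ W_h² (1 − n_h/N_h) s_h²/n_h, with W_h = N_h/N and N = 280:
  stratum 1: (180/280)²·(1 − 27/180)·189.7²/27 = 468.186
  stratum 2: (100/280)²·(1 − 19/100)·231.8²/19 = 292.174
V_st = 760.361
V_srs = (1 − 46/280)·43566.6/46 = 791.505
deff = V_st / V_srs = 760.361/791.505 = 0.9607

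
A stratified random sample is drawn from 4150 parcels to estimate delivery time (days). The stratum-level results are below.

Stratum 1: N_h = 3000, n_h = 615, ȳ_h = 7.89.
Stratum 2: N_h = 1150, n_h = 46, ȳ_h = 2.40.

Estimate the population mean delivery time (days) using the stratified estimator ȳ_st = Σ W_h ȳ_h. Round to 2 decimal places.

N = Σ N_h = 4150. Stratum weights W_h = N_h/N.
ȳ_st = (3000·7.89 + 1150·2.40) / 4150 = 6.3687

ȳ_st ≈ 6.37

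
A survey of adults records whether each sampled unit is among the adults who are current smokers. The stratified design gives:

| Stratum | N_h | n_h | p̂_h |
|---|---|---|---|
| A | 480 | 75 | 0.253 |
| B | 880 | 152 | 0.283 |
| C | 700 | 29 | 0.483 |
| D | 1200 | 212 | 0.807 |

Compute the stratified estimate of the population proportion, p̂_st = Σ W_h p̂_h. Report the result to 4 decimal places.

p̂_st ≈ 0.5144

N = 3260; stratum weights W_h = N_h/N.
p̂_st = Σ W_h p̂_h = (480·0.253 + 880·0.283 + 700·0.483 + 1200·0.807)/3260 = 0.51441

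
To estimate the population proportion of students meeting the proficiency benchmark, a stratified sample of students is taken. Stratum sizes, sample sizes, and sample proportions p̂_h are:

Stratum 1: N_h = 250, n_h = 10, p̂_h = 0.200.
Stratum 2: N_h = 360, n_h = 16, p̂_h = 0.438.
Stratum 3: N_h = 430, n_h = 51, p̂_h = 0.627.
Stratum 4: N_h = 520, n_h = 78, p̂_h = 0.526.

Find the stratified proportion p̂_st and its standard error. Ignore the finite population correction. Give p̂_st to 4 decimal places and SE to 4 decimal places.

N = 1560; stratum weights W_h = N_h/N.
p̂_st = Σ W_h p̂_h = (250·0.200 + 360·0.438 + 430·0.627 + 520·0.526)/1560 = 0.48129
V̂(p̂_st) = Σ W_h² p̂_h(1−p̂_h)/(n_h−1):
  stratum 1: (250/1560)²·0.200·0.800/9 = 0.000456571
  stratum 2: (360/1560)²·0.438·0.562/15 = 0.000873927
  stratum 3: (430/1560)²·0.627·0.373/50 = 0.000355381
  stratum 4: (520/1560)²·0.526·0.474/77 = 0.000359775
V̂(p̂_st) = 0.00204565; SE = √V̂ = 0.0452289

p̂_st ≈ 0.4813, SE ≈ 0.0452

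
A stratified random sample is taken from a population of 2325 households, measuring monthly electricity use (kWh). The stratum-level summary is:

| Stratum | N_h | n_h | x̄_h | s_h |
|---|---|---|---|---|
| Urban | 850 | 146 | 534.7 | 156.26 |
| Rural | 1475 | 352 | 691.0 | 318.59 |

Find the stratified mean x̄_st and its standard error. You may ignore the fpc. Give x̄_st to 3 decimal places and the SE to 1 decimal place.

x̄_st ≈ 633.858, SE ≈ 11.8

x̄_st = Σ W_h x̄_h = (850·534.7 + 1475·691.0)/2325 = 633.85806
V̂(x̄_st) = Σ W_h² s_h²/n_h, with W_h = N_h/N and N = 2325:
  stratum Urban: (850/2325)²·156.26²/146 = 22.3529
  stratum Rural: (1475/2325)²·318.59²/352 = 116.054
V̂(x̄_st) = 138.407
SE(x̄_st) = √138.407 = 11.7646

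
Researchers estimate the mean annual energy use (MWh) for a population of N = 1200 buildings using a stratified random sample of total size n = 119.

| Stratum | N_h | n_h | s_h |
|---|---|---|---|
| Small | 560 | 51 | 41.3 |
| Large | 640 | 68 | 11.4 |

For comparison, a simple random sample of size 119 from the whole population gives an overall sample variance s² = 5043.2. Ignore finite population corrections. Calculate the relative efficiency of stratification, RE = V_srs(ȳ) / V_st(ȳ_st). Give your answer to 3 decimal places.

V̂(ȳ_st) = Σ W_h² s_h²/n_h, with W_h = N_h/N and N = 1200:
  stratum Small: (560/1200)²·41.3²/51 = 7.28356
  stratum Large: (640/1200)²·11.4²/68 = 0.543624
V_st = 7.82718
V_srs = s²/n = 5043.2/119 = 42.3798
Relative efficiency = V_srs / V_st = 42.3798/7.82718 = 5.4144

RE ≈ 5.414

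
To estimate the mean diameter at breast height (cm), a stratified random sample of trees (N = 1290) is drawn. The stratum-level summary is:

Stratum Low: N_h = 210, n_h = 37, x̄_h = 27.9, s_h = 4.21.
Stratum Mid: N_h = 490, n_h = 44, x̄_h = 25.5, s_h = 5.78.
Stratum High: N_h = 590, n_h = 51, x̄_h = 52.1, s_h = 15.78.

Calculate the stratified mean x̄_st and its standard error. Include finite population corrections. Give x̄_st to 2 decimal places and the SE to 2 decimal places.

x̄_st = Σ W_h x̄_h = (210·27.9 + 490·25.5 + 590·52.1)/1290 = 38.05659
V̂(x̄_st) = Σ W_h² (1 − n_h/N_h) s_h²/n_h, with W_h = N_h/N and N = 1290:
  stratum Low: (210/1290)²·(1 − 37/210)·4.21²/37 = 0.010458
  stratum Mid: (490/1290)²·(1 − 44/490)·5.78²/44 = 0.0997136
  stratum High: (590/1290)²·(1 − 51/590)·15.78²/51 = 0.933051
V̂(x̄_st) = 1.04322
SE(x̄_st) = √1.04322 = 1.02138

x̄_st ≈ 38.06, SE ≈ 1.02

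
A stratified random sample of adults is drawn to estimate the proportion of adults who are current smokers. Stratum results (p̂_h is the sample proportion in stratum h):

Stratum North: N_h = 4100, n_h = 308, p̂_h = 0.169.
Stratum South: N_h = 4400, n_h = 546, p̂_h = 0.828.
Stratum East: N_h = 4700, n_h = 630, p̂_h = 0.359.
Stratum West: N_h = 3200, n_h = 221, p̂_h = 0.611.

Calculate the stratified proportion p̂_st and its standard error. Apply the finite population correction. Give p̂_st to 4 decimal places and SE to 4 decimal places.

p̂_st ≈ 0.4865, SE ≈ 0.0104

N = 16400; stratum weights W_h = N_h/N.
p̂_st = Σ W_h p̂_h = (4100·0.169 + 4400·0.828 + 4700·0.359 + 3200·0.611)/16400 = 0.48650
V̂(p̂_st) = Σ W_h² (1 − n_h/N_h) p̂_h(1−p̂_h)/(n_h−1):
  stratum North: (4100/16400)²·(1 − 308/4100)·0.169·0.831/307 = 2.64432e-05
  stratum South: (4400/16400)²·(1 − 546/4400)·0.828·0.172/545 = 1.64755e-05
  stratum East: (4700/16400)²·(1 − 630/4700)·0.359·0.641/629 = 2.60199e-05
  stratum West: (3200/16400)²·(1 − 221/3200)·0.611·0.389/220 = 3.82914e-05
V̂(p̂_st) = 0.00010723; SE = √V̂ = 0.0103552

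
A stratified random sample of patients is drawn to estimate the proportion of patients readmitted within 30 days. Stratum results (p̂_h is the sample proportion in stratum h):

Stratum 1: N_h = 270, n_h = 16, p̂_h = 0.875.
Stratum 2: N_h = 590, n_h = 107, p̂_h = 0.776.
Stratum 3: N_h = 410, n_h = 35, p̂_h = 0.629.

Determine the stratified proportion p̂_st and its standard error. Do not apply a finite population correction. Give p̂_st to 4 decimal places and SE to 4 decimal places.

N = 1270; stratum weights W_h = N_h/N.
p̂_st = Σ W_h p̂_h = (270·0.875 + 590·0.776 + 410·0.629)/1270 = 0.74959
V̂(p̂_st) = Σ W_h² p̂_h(1−p̂_h)/(n_h−1):
  stratum 1: (270/1270)²·0.875·0.125/15 = 0.000329569
  stratum 2: (590/1270)²·0.776·0.224/106 = 0.000353916
  stratum 3: (410/1270)²·0.629·0.371/34 = 0.000715329
V̂(p̂_st) = 0.00139881; SE = √V̂ = 0.0374007

p̂_st ≈ 0.7496, SE ≈ 0.0374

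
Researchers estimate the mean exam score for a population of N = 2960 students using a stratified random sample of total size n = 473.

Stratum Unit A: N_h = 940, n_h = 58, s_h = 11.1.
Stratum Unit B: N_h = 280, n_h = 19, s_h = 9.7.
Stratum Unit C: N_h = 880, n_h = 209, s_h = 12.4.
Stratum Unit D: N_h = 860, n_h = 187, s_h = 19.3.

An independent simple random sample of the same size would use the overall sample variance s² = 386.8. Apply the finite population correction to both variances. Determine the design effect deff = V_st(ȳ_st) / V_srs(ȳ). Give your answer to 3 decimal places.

deff ≈ 0.616

V̂(ȳ_st) = Σ W_h² (1 − n_h/N_h) s_h²/n_h, with W_h = N_h/N and N = 2960:
  stratum Unit A: (940/2960)²·(1 − 58/940)·11.1²/58 = 0.201016
  stratum Unit B: (280/2960)²·(1 − 19/280)·9.7²/19 = 0.0413052
  stratum Unit C: (880/2960)²·(1 − 209/880)·12.4²/209 = 0.0495814
  stratum Unit D: (860/2960)²·(1 − 187/860)·19.3²/187 = 0.131584
V_st = 0.423487
V_srs = (1 − 473/2960)·386.8/473 = 0.687083
deff = V_st / V_srs = 0.423487/0.687083 = 0.6164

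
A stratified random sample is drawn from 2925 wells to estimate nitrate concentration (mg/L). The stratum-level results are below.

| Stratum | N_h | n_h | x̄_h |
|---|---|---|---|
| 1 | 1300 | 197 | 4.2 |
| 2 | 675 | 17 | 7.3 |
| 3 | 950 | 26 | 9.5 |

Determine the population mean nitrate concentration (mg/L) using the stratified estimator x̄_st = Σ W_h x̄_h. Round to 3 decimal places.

x̄_st ≈ 6.637

N = Σ N_h = 2925. Stratum weights W_h = N_h/N.
x̄_st = (1300·4.2 + 675·7.3 + 950·9.5) / 2925 = 6.63675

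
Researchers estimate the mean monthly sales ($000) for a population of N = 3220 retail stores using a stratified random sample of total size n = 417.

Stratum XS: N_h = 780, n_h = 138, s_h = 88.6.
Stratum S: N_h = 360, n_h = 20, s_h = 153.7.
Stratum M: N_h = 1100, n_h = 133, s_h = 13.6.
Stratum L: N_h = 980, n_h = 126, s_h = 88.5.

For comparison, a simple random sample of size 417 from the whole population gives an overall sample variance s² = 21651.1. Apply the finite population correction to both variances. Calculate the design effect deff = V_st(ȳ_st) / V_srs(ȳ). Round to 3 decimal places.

V̂(ȳ_st) = Σ W_h² (1 − n_h/N_h) s_h²/n_h, with W_h = N_h/N and N = 3220:
  stratum XS: (780/3220)²·(1 − 138/780)·88.6²/138 = 2.7473
  stratum S: (360/3220)²·(1 − 20/360)·153.7²/20 = 13.944
  stratum M: (1100/3220)²·(1 − 133/1100)·13.6²/133 = 0.14267
  stratum L: (980/3220)²·(1 − 126/980)·88.5²/126 = 5.01751
V_st = 21.8515
V_srs = (1 − 417/3220)·21651.1/417 = 45.1972
deff = V_st / V_srs = 21.8515/45.1972 = 0.4835

deff ≈ 0.483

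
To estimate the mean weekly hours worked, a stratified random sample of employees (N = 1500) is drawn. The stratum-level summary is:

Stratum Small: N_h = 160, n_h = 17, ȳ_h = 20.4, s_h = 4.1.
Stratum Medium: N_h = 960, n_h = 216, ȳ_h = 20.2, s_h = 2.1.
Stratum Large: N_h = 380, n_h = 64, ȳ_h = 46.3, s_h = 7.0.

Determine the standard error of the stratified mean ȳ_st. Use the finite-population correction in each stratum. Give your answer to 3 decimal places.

SE(ȳ_st) ≈ 0.240

V̂(ȳ_st) = Σ W_h² (1 − n_h/N_h) s_h²/n_h, with W_h = N_h/N and N = 1500:
  stratum Small: (160/1500)²·(1 − 17/160)·4.1²/17 = 0.0100552
  stratum Medium: (960/1500)²·(1 − 216/960)·2.1²/216 = 0.00648107
  stratum Large: (380/1500)²·(1 − 64/380)·7.0²/64 = 0.0408606
V̂(ȳ_st) = 0.0573969
SE(ȳ_st) = √0.0573969 = 0.239576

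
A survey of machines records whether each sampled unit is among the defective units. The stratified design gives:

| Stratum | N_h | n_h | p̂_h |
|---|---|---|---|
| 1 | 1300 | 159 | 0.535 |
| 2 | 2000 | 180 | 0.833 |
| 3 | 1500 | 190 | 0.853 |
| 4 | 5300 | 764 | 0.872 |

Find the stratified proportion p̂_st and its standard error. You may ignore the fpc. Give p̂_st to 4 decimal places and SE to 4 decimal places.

p̂_st ≈ 0.8181, SE ≈ 0.0106

N = 10100; stratum weights W_h = N_h/N.
p̂_st = Σ W_h p̂_h = (1300·0.535 + 2000·0.833 + 1500·0.853 + 5300·0.872)/10100 = 0.81808
V̂(p̂_st) = Σ W_h² p̂_h(1−p̂_h)/(n_h−1):
  stratum 1: (1300/10100)²·0.535·0.465/158 = 2.60852e-05
  stratum 2: (2000/10100)²·0.833·0.167/179 = 3.04737e-05
  stratum 3: (1500/10100)²·0.853·0.147/189 = 1.46334e-05
  stratum 4: (5300/10100)²·0.872·0.128/763 = 4.0282e-05
V̂(p̂_st) = 0.000111474; SE = √V̂ = 0.0105581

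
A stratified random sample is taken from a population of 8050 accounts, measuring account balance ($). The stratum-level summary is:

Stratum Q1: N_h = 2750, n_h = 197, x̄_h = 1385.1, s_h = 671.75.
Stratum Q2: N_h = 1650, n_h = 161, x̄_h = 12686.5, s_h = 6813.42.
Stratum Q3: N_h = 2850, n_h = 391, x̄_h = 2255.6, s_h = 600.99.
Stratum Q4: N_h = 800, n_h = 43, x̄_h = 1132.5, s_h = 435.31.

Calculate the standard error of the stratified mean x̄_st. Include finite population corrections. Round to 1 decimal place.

V̂(x̄_st) = Σ W_h² (1 − n_h/N_h) s_h²/n_h, with W_h = N_h/N and N = 8050:
  stratum Q1: (2750/8050)²·(1 − 197/2750)·671.75²/197 = 248.165
  stratum Q2: (1650/8050)²·(1 − 161/1650)·6813.42²/161 = 10931.8
  stratum Q3: (2850/8050)²·(1 − 391/2850)·600.99²/391 = 99.9009
  stratum Q4: (800/8050)²·(1 − 43/800)·435.31²/43 = 41.1835
V̂(x̄_st) = 11321
SE(x̄_st) = √11321 = 106.4

SE(x̄_st) ≈ 106.4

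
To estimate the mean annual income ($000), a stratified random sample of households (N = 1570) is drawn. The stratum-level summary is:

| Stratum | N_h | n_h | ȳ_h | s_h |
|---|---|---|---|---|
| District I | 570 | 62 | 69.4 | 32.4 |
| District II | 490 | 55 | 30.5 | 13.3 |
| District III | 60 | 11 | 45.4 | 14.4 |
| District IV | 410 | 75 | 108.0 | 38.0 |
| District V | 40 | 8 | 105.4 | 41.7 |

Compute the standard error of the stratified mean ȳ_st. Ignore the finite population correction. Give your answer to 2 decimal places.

SE(ȳ_st) ≈ 2.01

V̂(ȳ_st) = Σ W_h² s_h²/n_h, with W_h = N_h/N and N = 1570:
  stratum District I: (570/1570)²·32.4²/62 = 2.23177
  stratum District II: (490/1570)²·13.3²/55 = 0.313281
  stratum District III: (60/1570)²·14.4²/11 = 0.0275319
  stratum District IV: (410/1570)²·38.0²/75 = 1.31303
  stratum District V: (40/1570)²·41.7²/8 = 0.141092
V̂(ȳ_st) = 4.0267
SE(ȳ_st) = √4.0267 = 2.00666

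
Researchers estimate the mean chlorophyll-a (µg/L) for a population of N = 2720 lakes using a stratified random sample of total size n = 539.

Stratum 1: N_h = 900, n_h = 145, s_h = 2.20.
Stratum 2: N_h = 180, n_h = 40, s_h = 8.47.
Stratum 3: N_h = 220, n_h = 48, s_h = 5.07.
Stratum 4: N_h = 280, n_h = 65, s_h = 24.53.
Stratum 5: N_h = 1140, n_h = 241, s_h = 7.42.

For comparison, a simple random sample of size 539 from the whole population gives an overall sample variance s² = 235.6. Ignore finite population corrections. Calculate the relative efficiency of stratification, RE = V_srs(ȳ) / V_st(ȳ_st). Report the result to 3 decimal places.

RE ≈ 2.852

V̂(ȳ_st) = Σ W_h² s_h²/n_h, with W_h = N_h/N and N = 2720:
  stratum 1: (900/2720)²·2.20²/145 = 0.00365447
  stratum 2: (180/2720)²·8.47²/40 = 0.00785442
  stratum 3: (220/2720)²·5.07²/48 = 0.00350334
  stratum 4: (280/2720)²·24.53²/65 = 0.098098
  stratum 5: (1140/2720)²·7.42²/241 = 0.0401294
V_st = 0.15324
V_srs = s²/n = 235.6/539 = 0.437106
Relative efficiency = V_srs / V_st = 0.437106/0.15324 = 2.8524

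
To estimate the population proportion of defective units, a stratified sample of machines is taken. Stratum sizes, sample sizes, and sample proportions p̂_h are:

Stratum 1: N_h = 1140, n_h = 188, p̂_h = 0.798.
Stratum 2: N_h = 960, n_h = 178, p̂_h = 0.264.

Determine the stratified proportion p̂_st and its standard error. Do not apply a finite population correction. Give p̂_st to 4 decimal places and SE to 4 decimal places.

N = 2100; stratum weights W_h = N_h/N.
p̂_st = Σ W_h p̂_h = (1140·0.798 + 960·0.264)/2100 = 0.55389
V̂(p̂_st) = Σ W_h² p̂_h(1−p̂_h)/(n_h−1):
  stratum 1: (1140/2100)²·0.798·0.202/187 = 0.000254029
  stratum 2: (960/2100)²·0.264·0.736/177 = 0.00022941
V̂(p̂_st) = 0.000483439; SE = √V̂ = 0.0219873

p̂_st ≈ 0.5539, SE ≈ 0.0220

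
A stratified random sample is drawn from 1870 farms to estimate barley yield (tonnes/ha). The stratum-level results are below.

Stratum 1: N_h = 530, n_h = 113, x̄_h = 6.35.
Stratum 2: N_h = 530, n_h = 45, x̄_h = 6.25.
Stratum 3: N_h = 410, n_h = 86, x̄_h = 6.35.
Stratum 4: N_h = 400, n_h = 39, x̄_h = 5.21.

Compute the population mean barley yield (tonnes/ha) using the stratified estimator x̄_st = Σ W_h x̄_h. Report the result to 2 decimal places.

N = Σ N_h = 1870. Stratum weights W_h = N_h/N.
x̄_st = (530·6.35 + 530·6.25 + 410·6.35 + 400·5.21) / 1870 = 6.0778

x̄_st ≈ 6.08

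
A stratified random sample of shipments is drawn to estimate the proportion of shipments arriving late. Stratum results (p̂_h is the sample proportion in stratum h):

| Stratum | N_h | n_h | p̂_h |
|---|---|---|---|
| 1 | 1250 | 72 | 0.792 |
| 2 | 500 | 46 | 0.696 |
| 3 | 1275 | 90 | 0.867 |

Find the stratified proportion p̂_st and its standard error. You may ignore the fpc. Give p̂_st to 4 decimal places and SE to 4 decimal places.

p̂_st ≈ 0.8077, SE ≈ 0.0275

N = 3025; stratum weights W_h = N_h/N.
p̂_st = Σ W_h p̂_h = (1250·0.792 + 500·0.696 + 1275·0.867)/3025 = 0.80774
V̂(p̂_st) = Σ W_h² p̂_h(1−p̂_h)/(n_h−1):
  stratum 1: (1250/3025)²·0.792·0.208/71 = 0.000396186
  stratum 2: (500/3025)²·0.696·0.304/45 = 0.000128458
  stratum 3: (1275/3025)²·0.867·0.133/89 = 0.000230171
V̂(p̂_st) = 0.000754815; SE = √V̂ = 0.0274739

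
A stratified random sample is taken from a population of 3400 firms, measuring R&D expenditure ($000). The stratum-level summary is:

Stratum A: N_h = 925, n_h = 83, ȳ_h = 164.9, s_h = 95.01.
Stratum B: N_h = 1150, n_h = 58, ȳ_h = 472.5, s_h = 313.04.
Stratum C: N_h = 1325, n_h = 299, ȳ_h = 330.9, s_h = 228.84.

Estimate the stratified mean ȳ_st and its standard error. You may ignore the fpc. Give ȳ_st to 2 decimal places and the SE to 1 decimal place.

ȳ_st = Σ W_h ȳ_h = (925·164.9 + 1150·472.5 + 1325·330.9)/3400 = 333.63235
V̂(ȳ_st) = Σ W_h² s_h²/n_h, with W_h = N_h/N and N = 3400:
  stratum A: (925/3400)²·95.01²/83 = 8.04982
  stratum B: (1150/3400)²·313.04²/58 = 193.29
  stratum C: (1325/3400)²·228.84²/299 = 26.5991
V̂(ȳ_st) = 227.939
SE(ȳ_st) = √227.939 = 15.0976

ȳ_st ≈ 333.63, SE ≈ 15.1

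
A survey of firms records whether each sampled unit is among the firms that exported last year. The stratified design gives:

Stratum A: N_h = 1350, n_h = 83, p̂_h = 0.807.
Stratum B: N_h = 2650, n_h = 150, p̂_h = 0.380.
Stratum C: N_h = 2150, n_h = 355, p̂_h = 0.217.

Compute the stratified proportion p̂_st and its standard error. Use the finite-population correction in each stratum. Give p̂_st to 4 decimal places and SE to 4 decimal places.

p̂_st ≈ 0.4167, SE ≈ 0.0203

N = 6150; stratum weights W_h = N_h/N.
p̂_st = Σ W_h p̂_h = (1350·0.807 + 2650·0.380 + 2150·0.217)/6150 = 0.41675
V̂(p̂_st) = Σ W_h² (1 − n_h/N_h) p̂_h(1−p̂_h)/(n_h−1):
  stratum A: (1350/6150)²·(1 − 83/1350)·0.807·0.193/82 = 8.58968e-05
  stratum B: (2650/6150)²·(1 − 150/2650)·0.380·0.620/149 = 0.000276965
  stratum C: (2150/6150)²·(1 − 355/2150)·0.217·0.783/354 = 4.89746e-05
V̂(p̂_st) = 0.000411836; SE = √V̂ = 0.0202938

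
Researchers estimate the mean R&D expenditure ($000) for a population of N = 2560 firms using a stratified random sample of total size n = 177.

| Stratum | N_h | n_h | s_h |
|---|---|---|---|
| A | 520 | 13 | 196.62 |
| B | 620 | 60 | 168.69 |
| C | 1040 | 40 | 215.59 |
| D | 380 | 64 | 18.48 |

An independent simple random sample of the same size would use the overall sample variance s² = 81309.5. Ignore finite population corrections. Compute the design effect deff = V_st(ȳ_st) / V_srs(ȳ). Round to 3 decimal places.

V̂(ȳ_st) = Σ W_h² s_h²/n_h, with W_h = N_h/N and N = 2560:
  stratum A: (520/2560)²·196.62²/13 = 122.698
  stratum B: (620/2560)²·168.69²/60 = 27.8183
  stratum C: (1040/2560)²·215.59²/40 = 191.771
  stratum D: (380/2560)²·18.48²/64 = 0.117574
V_st = 342.406
V_srs = s²/n = 81309.5/177 = 459.376
deff = V_st / V_srs = 342.406/459.376 = 0.7454

deff ≈ 0.745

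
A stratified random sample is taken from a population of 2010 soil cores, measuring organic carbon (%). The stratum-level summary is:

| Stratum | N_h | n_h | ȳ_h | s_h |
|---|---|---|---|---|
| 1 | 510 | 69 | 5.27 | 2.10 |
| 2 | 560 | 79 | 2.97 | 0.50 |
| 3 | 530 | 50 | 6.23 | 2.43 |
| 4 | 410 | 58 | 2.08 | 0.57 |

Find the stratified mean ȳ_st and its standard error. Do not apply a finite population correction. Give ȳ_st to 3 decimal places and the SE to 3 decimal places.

ȳ_st = Σ W_h ȳ_h = (510·5.27 + 560·2.97 + 530·6.23 + 410·2.08)/2010 = 4.23164
V̂(ȳ_st) = Σ W_h² s_h²/n_h, with W_h = N_h/N and N = 2010:
  stratum 1: (510/2010)²·2.10²/69 = 0.0041147
  stratum 2: (560/2010)²·0.50²/79 = 0.000245639
  stratum 3: (530/2010)²·2.43²/50 = 0.00821112
  stratum 4: (410/2010)²·0.57²/58 = 0.000233076
V̂(ȳ_st) = 0.0128045
SE(ȳ_st) = √0.0128045 = 0.113157

ȳ_st ≈ 4.232, SE ≈ 0.113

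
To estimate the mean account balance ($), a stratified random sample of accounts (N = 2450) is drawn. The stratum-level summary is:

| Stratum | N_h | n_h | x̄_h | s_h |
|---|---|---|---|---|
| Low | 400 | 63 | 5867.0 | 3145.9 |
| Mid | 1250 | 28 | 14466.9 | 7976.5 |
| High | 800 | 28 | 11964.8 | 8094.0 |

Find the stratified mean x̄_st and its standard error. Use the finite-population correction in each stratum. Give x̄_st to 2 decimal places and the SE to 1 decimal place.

x̄_st ≈ 12245.82, SE ≈ 906.9

x̄_st = Σ W_h x̄_h = (400·5867.0 + 1250·14466.9 + 800·11964.8)/2450 = 12245.82245
V̂(x̄_st) = Σ W_h² (1 − n_h/N_h) s_h²/n_h, with W_h = N_h/N and N = 2450:
  stratum Low: (400/2450)²·(1 − 63/400)·3145.9²/63 = 3527.82
  stratum Mid: (1250/2450)²·(1 − 28/1250)·7976.5²/28 = 578250
  stratum High: (800/2450)²·(1 − 28/800)·8094.0²/28 = 240737
V̂(x̄_st) = 822515
SE(x̄_st) = √822515 = 906.926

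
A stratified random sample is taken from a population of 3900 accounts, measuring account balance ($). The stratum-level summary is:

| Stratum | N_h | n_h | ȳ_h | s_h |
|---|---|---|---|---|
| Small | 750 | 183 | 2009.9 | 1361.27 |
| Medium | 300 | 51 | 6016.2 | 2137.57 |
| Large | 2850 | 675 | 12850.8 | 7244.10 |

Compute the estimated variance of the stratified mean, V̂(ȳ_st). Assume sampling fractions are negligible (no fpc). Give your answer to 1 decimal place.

V̂(ȳ_st) ≈ 42421.6

V̂(ȳ_st) = Σ W_h² s_h²/n_h, with W_h = N_h/N and N = 3900:
  stratum Small: (750/3900)²·1361.27²/183 = 374.482
  stratum Medium: (300/3900)²·2137.57²/51 = 530.132
  stratum Large: (2850/3900)²·7244.10²/675 = 41517
V̂(ȳ_st) = 42421.6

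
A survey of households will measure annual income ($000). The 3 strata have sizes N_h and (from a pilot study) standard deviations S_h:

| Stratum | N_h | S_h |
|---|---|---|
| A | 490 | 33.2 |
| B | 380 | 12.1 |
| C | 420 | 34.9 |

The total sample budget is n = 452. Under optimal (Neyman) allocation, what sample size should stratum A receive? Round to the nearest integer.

Neyman allocation: n_h = n · N_h S_h / Σ N_i S_i, with n = 452.
  stratum A: N_h·S_h = 490·33.2 = 16268.00
  stratum B: N_h·S_h = 380·12.1 = 4598.00
  stratum C: N_h·S_h = 420·34.9 = 14658.00
Σ N_h S_h = 35524.00
n for stratum A = 452·16268.00/35524.00 = 206.991 → 207

207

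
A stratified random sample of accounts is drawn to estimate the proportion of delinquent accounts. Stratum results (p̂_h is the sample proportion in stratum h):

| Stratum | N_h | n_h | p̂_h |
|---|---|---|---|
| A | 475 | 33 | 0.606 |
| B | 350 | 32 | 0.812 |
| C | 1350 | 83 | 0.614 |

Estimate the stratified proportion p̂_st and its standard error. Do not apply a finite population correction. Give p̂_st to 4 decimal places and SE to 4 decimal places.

p̂_st ≈ 0.6441, SE ≈ 0.0400

N = 2175; stratum weights W_h = N_h/N.
p̂_st = Σ W_h p̂_h = (475·0.606 + 350·0.812 + 1350·0.614)/2175 = 0.64411
V̂(p̂_st) = Σ W_h² p̂_h(1−p̂_h)/(n_h−1):
  stratum A: (475/2175)²·0.606·0.394/32 = 0.000355867
  stratum B: (350/2175)²·0.812·0.188/31 = 0.000127517
  stratum C: (1350/2175)²·0.614·0.386/82 = 0.0011135
V̂(p̂_st) = 0.00159689; SE = √V̂ = 0.0399611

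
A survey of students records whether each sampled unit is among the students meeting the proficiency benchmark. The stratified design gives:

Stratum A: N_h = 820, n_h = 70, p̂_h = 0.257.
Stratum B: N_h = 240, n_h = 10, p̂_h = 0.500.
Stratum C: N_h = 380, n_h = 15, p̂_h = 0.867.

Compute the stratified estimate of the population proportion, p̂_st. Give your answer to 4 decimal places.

p̂_st ≈ 0.4585

N = 1440; stratum weights W_h = N_h/N.
p̂_st = Σ W_h p̂_h = (820·0.257 + 240·0.500 + 380·0.867)/1440 = 0.45847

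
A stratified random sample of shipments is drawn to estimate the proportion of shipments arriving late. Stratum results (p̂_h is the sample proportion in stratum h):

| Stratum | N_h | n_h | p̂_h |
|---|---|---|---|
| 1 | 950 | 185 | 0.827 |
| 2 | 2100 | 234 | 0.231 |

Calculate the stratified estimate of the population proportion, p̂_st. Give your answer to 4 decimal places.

p̂_st ≈ 0.4166

N = 3050; stratum weights W_h = N_h/N.
p̂_st = Σ W_h p̂_h = (950·0.827 + 2100·0.231)/3050 = 0.41664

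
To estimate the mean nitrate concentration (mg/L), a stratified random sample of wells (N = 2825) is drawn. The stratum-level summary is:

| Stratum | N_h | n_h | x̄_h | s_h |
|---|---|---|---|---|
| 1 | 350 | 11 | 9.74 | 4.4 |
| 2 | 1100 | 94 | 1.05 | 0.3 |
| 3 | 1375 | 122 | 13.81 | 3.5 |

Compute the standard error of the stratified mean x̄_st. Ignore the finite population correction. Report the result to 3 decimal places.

SE(x̄_st) ≈ 0.226

V̂(x̄_st) = Σ W_h² s_h²/n_h, with W_h = N_h/N and N = 2825:
  stratum 1: (350/2825)²·4.4²/11 = 0.0270154
  stratum 2: (1100/2825)²·0.3²/94 = 0.000145165
  stratum 3: (1375/2825)²·3.5²/122 = 0.0237873
V̂(x̄_st) = 0.0509479
SE(x̄_st) = √0.0509479 = 0.225716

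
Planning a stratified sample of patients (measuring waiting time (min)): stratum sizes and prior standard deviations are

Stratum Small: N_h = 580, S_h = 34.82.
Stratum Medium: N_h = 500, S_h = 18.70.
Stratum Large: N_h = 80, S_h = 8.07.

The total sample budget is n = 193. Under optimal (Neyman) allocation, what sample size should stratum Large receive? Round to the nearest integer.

Neyman allocation: n_h = n · N_h S_h / Σ N_i S_i, with n = 193.
  stratum Small: N_h·S_h = 580·34.82 = 20195.60
  stratum Medium: N_h·S_h = 500·18.70 = 9350.00
  stratum Large: N_h·S_h = 80·8.07 = 645.60
Σ N_h S_h = 30191.20
n for stratum Large = 193·645.60/30191.20 = 4.127 → 4

4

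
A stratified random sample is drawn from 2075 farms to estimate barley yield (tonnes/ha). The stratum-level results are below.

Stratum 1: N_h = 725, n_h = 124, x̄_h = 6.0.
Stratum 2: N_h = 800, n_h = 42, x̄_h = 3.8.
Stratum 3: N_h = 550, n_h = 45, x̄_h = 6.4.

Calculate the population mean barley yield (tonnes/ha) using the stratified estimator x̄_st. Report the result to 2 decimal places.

x̄_st ≈ 5.26

N = Σ N_h = 2075. Stratum weights W_h = N_h/N.
x̄_st = (725·6.0 + 800·3.8 + 550·6.4) / 2075 = 5.2578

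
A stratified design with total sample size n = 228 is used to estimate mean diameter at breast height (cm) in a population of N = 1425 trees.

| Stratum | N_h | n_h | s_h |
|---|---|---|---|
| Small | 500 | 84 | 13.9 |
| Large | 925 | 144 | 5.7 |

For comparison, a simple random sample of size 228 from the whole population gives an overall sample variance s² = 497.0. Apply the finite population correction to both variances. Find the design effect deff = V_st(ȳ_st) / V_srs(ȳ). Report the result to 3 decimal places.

deff ≈ 0.173

V̂(ȳ_st) = Σ W_h² (1 − n_h/N_h) s_h²/n_h, with W_h = N_h/N and N = 1425:
  stratum Small: (500/1425)²·(1 − 84/500)·13.9²/84 = 0.235605
  stratum Large: (925/1425)²·(1 − 144/925)·5.7²/144 = 0.0802694
V_st = 0.315874
V_srs = (1 − 228/1425)·497.0/228 = 1.83105
deff = V_st / V_srs = 0.315874/1.83105 = 0.1725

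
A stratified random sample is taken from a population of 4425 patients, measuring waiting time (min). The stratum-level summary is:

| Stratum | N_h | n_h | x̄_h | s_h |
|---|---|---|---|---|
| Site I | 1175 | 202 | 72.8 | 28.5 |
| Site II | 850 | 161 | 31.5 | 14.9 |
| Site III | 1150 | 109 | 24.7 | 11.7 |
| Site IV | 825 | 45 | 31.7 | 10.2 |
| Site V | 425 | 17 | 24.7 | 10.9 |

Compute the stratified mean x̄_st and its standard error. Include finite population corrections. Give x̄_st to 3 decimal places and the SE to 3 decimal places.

x̄_st = Σ W_h x̄_h = (1175·72.8 + 850·31.5 + 1150·24.7 + 825·31.7 + 425·24.7)/4425 = 40.08362
V̂(x̄_st) = Σ W_h² (1 − n_h/N_h) s_h²/n_h, with W_h = N_h/N and N = 4425:
  stratum Site I: (1175/4425)²·(1 − 202/1175)·28.5²/202 = 0.234781
  stratum Site II: (850/4425)²·(1 − 161/850)·14.9²/161 = 0.0412438
  stratum Site III: (1150/4425)²·(1 − 109/1150)·11.7²/109 = 0.0767834
  stratum Site IV: (825/4425)²·(1 − 45/825)·10.2²/45 = 0.0759818
  stratum Site V: (425/4425)²·(1 − 17/425)·10.9²/17 = 0.0618909
V̂(x̄_st) = 0.490681
SE(x̄_st) = √0.490681 = 0.700486

x̄_st ≈ 40.084, SE ≈ 0.700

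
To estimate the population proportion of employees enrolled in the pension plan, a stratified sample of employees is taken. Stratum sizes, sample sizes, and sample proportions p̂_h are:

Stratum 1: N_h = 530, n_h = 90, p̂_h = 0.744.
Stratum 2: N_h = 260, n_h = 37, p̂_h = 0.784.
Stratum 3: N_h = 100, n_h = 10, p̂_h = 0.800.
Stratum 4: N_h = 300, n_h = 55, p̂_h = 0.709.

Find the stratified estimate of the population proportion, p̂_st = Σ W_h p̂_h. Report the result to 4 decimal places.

p̂_st ≈ 0.7486

N = 1190; stratum weights W_h = N_h/N.
p̂_st = Σ W_h p̂_h = (530·0.744 + 260·0.784 + 100·0.800 + 300·0.709)/1190 = 0.74862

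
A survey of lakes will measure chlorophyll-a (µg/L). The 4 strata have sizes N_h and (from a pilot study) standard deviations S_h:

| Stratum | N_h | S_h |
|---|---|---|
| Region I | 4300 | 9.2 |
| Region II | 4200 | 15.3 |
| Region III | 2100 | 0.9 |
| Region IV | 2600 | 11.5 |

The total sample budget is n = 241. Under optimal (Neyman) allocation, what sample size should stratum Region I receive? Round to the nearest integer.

70

Neyman allocation: n_h = n · N_h S_h / Σ N_i S_i, with n = 241.
  stratum Region I: N_h·S_h = 4300·9.2 = 39560.00
  stratum Region II: N_h·S_h = 4200·15.3 = 64260.00
  stratum Region III: N_h·S_h = 2100·0.9 = 1890.00
  stratum Region IV: N_h·S_h = 2600·11.5 = 29900.00
Σ N_h S_h = 135610.00
n for stratum Region I = 241·39560.00/135610.00 = 70.304 → 70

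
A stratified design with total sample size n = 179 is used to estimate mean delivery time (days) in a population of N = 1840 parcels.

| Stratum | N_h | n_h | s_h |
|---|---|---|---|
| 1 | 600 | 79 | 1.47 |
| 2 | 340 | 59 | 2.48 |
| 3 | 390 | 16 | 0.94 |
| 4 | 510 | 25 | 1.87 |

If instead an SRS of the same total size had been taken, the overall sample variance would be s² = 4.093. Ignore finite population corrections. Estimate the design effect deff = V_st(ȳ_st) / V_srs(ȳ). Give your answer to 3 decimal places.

V̂(ȳ_st) = Σ W_h² s_h²/n_h, with W_h = N_h/N and N = 1840:
  stratum 1: (600/1840)²·1.47²/79 = 0.00290854
  stratum 2: (340/1840)²·2.48²/59 = 0.00355937
  stratum 3: (390/1840)²·0.94²/16 = 0.00248101
  stratum 4: (510/1840)²·1.87²/25 = 0.010746
V_st = 0.019695
V_srs = s²/n = 4.093/179 = 0.0228659
deff = V_st / V_srs = 0.019695/0.0228659 = 0.8613

deff ≈ 0.861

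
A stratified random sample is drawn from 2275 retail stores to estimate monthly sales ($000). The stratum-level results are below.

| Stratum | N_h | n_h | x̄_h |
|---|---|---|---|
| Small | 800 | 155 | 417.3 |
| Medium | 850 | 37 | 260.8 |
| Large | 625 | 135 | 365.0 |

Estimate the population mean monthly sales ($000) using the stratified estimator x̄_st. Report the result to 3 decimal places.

N = Σ N_h = 2275. Stratum weights W_h = N_h/N.
x̄_st = (800·417.3 + 850·260.8 + 625·365.0) / 2275 = 344.45934

x̄_st ≈ 344.459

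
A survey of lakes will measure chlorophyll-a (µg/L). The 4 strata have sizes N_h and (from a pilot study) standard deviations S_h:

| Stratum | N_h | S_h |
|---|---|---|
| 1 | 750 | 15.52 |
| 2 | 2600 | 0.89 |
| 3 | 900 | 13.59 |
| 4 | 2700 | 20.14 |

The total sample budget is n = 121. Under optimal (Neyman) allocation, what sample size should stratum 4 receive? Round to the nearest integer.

82

Neyman allocation: n_h = n · N_h S_h / Σ N_i S_i, with n = 121.
  stratum 1: N_h·S_h = 750·15.52 = 11640.00
  stratum 2: N_h·S_h = 2600·0.89 = 2314.00
  stratum 3: N_h·S_h = 900·13.59 = 12231.00
  stratum 4: N_h·S_h = 2700·20.14 = 54378.00
Σ N_h S_h = 80563.00
n for stratum 4 = 121·54378.00/80563.00 = 81.672 → 82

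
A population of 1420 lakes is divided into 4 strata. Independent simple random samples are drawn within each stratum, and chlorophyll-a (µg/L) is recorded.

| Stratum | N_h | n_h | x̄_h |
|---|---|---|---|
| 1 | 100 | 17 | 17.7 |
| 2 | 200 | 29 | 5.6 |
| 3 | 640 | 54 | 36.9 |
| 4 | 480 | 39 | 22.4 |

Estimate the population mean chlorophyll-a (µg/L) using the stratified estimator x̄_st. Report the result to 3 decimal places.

x̄_st ≈ 26.238

N = Σ N_h = 1420. Stratum weights W_h = N_h/N.
x̄_st = (100·17.7 + 200·5.6 + 640·36.9 + 480·22.4) / 1420 = 26.23803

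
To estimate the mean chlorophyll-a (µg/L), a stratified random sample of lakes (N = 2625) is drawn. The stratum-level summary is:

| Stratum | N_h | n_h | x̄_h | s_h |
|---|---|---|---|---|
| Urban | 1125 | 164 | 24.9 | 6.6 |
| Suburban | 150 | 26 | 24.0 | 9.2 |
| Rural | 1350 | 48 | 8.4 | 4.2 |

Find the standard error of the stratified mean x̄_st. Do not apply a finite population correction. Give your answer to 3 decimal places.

V̂(x̄_st) = Σ W_h² s_h²/n_h, with W_h = N_h/N and N = 2625:
  stratum Urban: (1125/2625)²·6.6²/164 = 0.0487855
  stratum Suburban: (150/2625)²·9.2²/26 = 0.0106298
  stratum Rural: (1350/2625)²·4.2²/48 = 0.0972
V̂(x̄_st) = 0.156615
SE(x̄_st) = √0.156615 = 0.395747

SE(x̄_st) ≈ 0.396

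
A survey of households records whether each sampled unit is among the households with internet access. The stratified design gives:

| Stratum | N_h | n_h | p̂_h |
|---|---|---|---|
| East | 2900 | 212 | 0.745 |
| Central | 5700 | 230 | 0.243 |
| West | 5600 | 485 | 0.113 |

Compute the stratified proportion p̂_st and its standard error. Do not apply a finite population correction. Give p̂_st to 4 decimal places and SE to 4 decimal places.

p̂_st ≈ 0.2943, SE ≈ 0.0141

N = 14200; stratum weights W_h = N_h/N.
p̂_st = Σ W_h p̂_h = (2900·0.745 + 5700·0.243 + 5600·0.113)/14200 = 0.29425
V̂(p̂_st) = Σ W_h² p̂_h(1−p̂_h)/(n_h−1):
  stratum East: (2900/14200)²·0.745·0.255/211 = 3.7552e-05
  stratum Central: (5700/14200)²·0.243·0.757/229 = 0.000129431
  stratum West: (5600/14200)²·0.113·0.887/484 = 3.22074e-05
V̂(p̂_st) = 0.000199191; SE = √V̂ = 0.0141135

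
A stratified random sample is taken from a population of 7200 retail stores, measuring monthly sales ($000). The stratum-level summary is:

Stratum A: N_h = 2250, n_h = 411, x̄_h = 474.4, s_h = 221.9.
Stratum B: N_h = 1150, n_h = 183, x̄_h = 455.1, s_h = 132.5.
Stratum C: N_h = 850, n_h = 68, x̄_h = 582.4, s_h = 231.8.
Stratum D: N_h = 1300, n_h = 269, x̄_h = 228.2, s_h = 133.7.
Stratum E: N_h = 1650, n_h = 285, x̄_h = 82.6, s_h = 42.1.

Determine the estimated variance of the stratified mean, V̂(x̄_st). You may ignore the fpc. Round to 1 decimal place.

V̂(x̄_st) ≈ 27.7

V̂(x̄_st) = Σ W_h² s_h²/n_h, with W_h = N_h/N and N = 7200:
  stratum A: (2250/7200)²·221.9²/411 = 11.6996
  stratum B: (1150/7200)²·132.5²/183 = 2.44744
  stratum C: (850/7200)²·231.8²/68 = 11.0126
  stratum D: (1300/7200)²·133.7²/269 = 2.16637
  stratum E: (1650/7200)²·42.1²/285 = 0.326605
V̂(x̄_st) = 27.6527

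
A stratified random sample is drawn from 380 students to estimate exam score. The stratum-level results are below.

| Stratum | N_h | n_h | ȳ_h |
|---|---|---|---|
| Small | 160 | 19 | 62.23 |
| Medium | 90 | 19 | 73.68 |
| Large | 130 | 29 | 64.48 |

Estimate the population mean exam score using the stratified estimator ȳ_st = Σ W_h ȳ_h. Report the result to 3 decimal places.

N = Σ N_h = 380. Stratum weights W_h = N_h/N.
ȳ_st = (160·62.23 + 90·73.68 + 130·64.48) / 380 = 65.71158

ȳ_st ≈ 65.712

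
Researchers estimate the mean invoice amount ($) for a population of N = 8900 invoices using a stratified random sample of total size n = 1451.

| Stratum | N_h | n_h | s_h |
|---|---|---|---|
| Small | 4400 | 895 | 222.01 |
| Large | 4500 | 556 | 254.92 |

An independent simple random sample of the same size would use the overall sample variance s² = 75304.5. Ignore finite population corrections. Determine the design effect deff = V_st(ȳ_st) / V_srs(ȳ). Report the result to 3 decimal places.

V̂(ȳ_st) = Σ W_h² s_h²/n_h, with W_h = N_h/N and N = 8900:
  stratum Small: (4400/8900)²·222.01²/895 = 13.4601
  stratum Large: (4500/8900)²·254.92²/556 = 29.8798
V_st = 43.3399
V_srs = s²/n = 75304.5/1451 = 51.8983
deff = V_st / V_srs = 43.3399/51.8983 = 0.8351

deff ≈ 0.835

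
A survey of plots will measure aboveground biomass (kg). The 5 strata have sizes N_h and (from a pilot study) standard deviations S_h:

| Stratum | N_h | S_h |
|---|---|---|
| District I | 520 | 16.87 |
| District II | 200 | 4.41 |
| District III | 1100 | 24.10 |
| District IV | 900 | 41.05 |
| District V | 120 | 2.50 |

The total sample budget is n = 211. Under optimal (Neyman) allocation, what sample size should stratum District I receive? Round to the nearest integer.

Neyman allocation: n_h = n · N_h S_h / Σ N_i S_i, with n = 211.
  stratum District I: N_h·S_h = 520·16.87 = 8772.40
  stratum District II: N_h·S_h = 200·4.41 = 882.00
  stratum District III: N_h·S_h = 1100·24.10 = 26510.00
  stratum District IV: N_h·S_h = 900·41.05 = 36945.00
  stratum District V: N_h·S_h = 120·2.50 = 300.00
Σ N_h S_h = 73409.40
n for stratum District I = 211·8772.40/73409.40 = 25.214 → 25

25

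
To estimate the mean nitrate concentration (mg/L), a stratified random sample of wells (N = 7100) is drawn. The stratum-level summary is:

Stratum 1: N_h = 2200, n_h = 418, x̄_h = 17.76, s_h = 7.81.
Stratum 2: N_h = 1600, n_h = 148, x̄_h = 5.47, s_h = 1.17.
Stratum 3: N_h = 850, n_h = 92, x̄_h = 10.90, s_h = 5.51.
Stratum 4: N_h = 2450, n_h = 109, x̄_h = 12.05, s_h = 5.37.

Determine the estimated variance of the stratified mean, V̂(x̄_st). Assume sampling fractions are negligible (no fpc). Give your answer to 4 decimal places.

V̂(x̄_st) = Σ W_h² s_h²/n_h, with W_h = N_h/N and N = 7100:
  stratum 1: (2200/7100)²·7.81²/418 = 0.0140105
  stratum 2: (1600/7100)²·1.17²/148 = 0.000469714
  stratum 3: (850/7100)²·5.51²/92 = 0.00472973
  stratum 4: (2450/7100)²·5.37²/109 = 0.031502
V̂(x̄_st) = 0.0507119

V̂(x̄_st) ≈ 0.0507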